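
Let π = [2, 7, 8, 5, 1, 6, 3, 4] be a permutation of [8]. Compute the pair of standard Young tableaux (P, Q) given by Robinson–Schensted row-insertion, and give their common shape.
P = [1, 3, 4] / [2, 5, 6] / [7, 8];  Q = [1, 2, 3] / [4, 6, 8] / [5, 7];  common shape = (3, 3, 2)

Row-insert the values π_1, π_2, … into P one at a time, bumping the leftmost entry strictly greater than the inserted value down to the next row. The recording tableau Q records, in position (i, j), the step at which that cell was added to P.
  Insert 2 (step 1): P = [2];  Q = [1]
  Insert 7 (step 2): P = [2, 7];  Q = [1, 2]
  Insert 8 (step 3): P = [2, 7, 8];  Q = [1, 2, 3]
  Insert 5 (step 4): P = [2, 5, 8] / [7];  Q = [1, 2, 3] / [4]
  Insert 1 (step 5): P = [1, 5, 8] / [2] / [7];  Q = [1, 2, 3] / [4] / [5]
  Insert 6 (step 6): P = [1, 5, 6] / [2, 8] / [7];  Q = [1, 2, 3] / [4, 6] / [5]
  Insert 3 (step 7): P = [1, 3, 6] / [2, 5] / [7, 8];  Q = [1, 2, 3] / [4, 6] / [5, 7]
  Insert 4 (step 8): P = [1, 3, 4] / [2, 5, 6] / [7, 8];  Q = [1, 2, 3] / [4, 6, 8] / [5, 7]
Final shape: (3, 3, 2).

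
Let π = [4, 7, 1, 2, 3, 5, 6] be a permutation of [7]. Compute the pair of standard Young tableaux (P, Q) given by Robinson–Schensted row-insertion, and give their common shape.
P = [1, 2, 3, 5, 6] / [4, 7];  Q = [1, 2, 5, 6, 7] / [3, 4];  common shape = (5, 2)

Row-insert the values π_1, π_2, … into P one at a time, bumping the leftmost entry strictly greater than the inserted value down to the next row. The recording tableau Q records, in position (i, j), the step at which that cell was added to P.
  Insert 4 (step 1): P = [4];  Q = [1]
  Insert 7 (step 2): P = [4, 7];  Q = [1, 2]
  Insert 1 (step 3): P = [1, 7] / [4];  Q = [1, 2] / [3]
  Insert 2 (step 4): P = [1, 2] / [4, 7];  Q = [1, 2] / [3, 4]
  Insert 3 (step 5): P = [1, 2, 3] / [4, 7];  Q = [1, 2, 5] / [3, 4]
  Insert 5 (step 6): P = [1, 2, 3, 5] / [4, 7];  Q = [1, 2, 5, 6] / [3, 4]
  Insert 6 (step 7): P = [1, 2, 3, 5, 6] / [4, 7];  Q = [1, 2, 5, 6, 7] / [3, 4]
Final shape: (5, 2).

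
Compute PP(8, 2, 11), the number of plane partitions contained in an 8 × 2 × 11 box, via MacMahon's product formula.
PP(8, 2, 11) = 1057896060

Evaluate the triple product over i = 1..8, j = 1..2, k = 1..11. The factors are (2/1) · (3/2) · (4/3) · (5/4) · (6/5) · (7/6) · (8/7) · (9/8) · … (176 factors total). The numerators and denominators telescope so the product is an integer; carrying out the multiplication exactly gives PP(8, 2, 11) = 1057896060.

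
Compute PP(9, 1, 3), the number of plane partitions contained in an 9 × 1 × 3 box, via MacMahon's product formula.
PP(9, 1, 3) = 220

Evaluate the triple product over i = 1..9, j = 1..1, k = 1..3. The factors are (2/1) · (3/2) · (4/3) · (3/2) · (4/3) · (5/4) · (4/3) · (5/4) · … (27 factors total). The numerators and denominators telescope so the product is an integer; carrying out the multiplication exactly gives PP(9, 1, 3) = 220.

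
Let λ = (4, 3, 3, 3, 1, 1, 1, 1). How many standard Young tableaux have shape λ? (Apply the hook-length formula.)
# SYT of shape (4, 3, 3, 3, 1, 1, 1, 1) = 618800

Hook-length formula: f^λ = n! / Π hook(c), product over all cells c of the Young diagram. For λ = (4, 3, 3, 3, 1, 1, 1, 1), n = 17 boxes. Hook lengths by row (left-to-right, top-to-bottom): [11, 6, 5, 1]; [9, 4, 3]; [8, 3, 2]; [7, 2, 1]; [4]; [3]; [2]; [1]. Product of hooks = 574801920. So f^λ = 17! / 574801920 = 355687428096000 / 574801920 = 618800.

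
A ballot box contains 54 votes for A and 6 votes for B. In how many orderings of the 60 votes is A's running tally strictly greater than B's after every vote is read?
Strict-lead orderings = 40051088

Total orderings of the 60 votes with 54 for A: C(60, 54) = 50063860. By the Bertrand ballot formula (Cycle Lemma / reflection principle), the number of orderings in which A is strictly ahead of B throughout is (p − q)/(p + q) · C(p + q, p) = (54 − 6)/(54 + 6) · 50063860 = 40051088.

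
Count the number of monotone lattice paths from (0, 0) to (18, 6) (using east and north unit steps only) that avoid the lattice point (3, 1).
Number of paths = 72580

Total paths from (0, 0) to (18, 6): C(24, 18) = 134596. Paths through (3, 1): (paths (0, 0) → (3, 1)) × (paths (3, 1) → (18, 6)) = C(4, 3) · C(20, 15) = 4 · 15504 = 62016. Avoidance count = 134596 − 62016 = 72580.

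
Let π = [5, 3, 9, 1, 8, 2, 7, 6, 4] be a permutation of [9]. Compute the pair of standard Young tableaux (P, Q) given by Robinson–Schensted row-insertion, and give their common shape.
P = [1, 2, 4] / [3, 6] / [5, 7] / [8] / [9];  Q = [1, 3, 7] / [2, 5] / [4, 6] / [8] / [9];  common shape = (3, 2, 2, 1, 1)

Row-insert the values π_1, π_2, … into P one at a time, bumping the leftmost entry strictly greater than the inserted value down to the next row. The recording tableau Q records, in position (i, j), the step at which that cell was added to P.
  Insert 5 (step 1): P = [5];  Q = [1]
  Insert 3 (step 2): P = [3] / [5];  Q = [1] / [2]
  Insert 9 (step 3): P = [3, 9] / [5];  Q = [1, 3] / [2]
  Insert 1 (step 4): P = [1, 9] / [3] / [5];  Q = [1, 3] / [2] / [4]
  Insert 8 (step 5): P = [1, 8] / [3, 9] / [5];  Q = [1, 3] / [2, 5] / [4]
  Insert 2 (step 6): P = [1, 2] / [3, 8] / [5, 9];  Q = [1, 3] / [2, 5] / [4, 6]
  Insert 7 (step 7): P = [1, 2, 7] / [3, 8] / [5, 9];  Q = [1, 3, 7] / [2, 5] / [4, 6]
  Insert 6 (step 8): P = [1, 2, 6] / [3, 7] / [5, 8] / [9];  Q = [1, 3, 7] / [2, 5] / [4, 6] / [8]
  Insert 4 (step 9): P = [1, 2, 4] / [3, 6] / [5, 7] / [8] / [9];  Q = [1, 3, 7] / [2, 5] / [4, 6] / [8] / [9]
Final shape: (3, 2, 2, 1, 1).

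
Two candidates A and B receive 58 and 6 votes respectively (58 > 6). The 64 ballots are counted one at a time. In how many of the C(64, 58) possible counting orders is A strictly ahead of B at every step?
Strict-lead orderings = 60916674

Total orderings of the 64 votes with 58 for A: C(64, 58) = 74974368. By the Bertrand ballot formula (Cycle Lemma / reflection principle), the number of orderings in which A is strictly ahead of B throughout is (p − q)/(p + q) · C(p + q, p) = (58 − 6)/(58 + 6) · 74974368 = 60916674.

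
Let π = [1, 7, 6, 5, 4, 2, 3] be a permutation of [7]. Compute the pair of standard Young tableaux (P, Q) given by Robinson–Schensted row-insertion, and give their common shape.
P = [1, 2, 3] / [4] / [5] / [6] / [7];  Q = [1, 2, 7] / [3] / [4] / [5] / [6];  common shape = (3, 1, 1, 1, 1)

Row-insert the values π_1, π_2, … into P one at a time, bumping the leftmost entry strictly greater than the inserted value down to the next row. The recording tableau Q records, in position (i, j), the step at which that cell was added to P.
  Insert 1 (step 1): P = [1];  Q = [1]
  Insert 7 (step 2): P = [1, 7];  Q = [1, 2]
  Insert 6 (step 3): P = [1, 6] / [7];  Q = [1, 2] / [3]
  Insert 5 (step 4): P = [1, 5] / [6] / [7];  Q = [1, 2] / [3] / [4]
  Insert 4 (step 5): P = [1, 4] / [5] / [6] / [7];  Q = [1, 2] / [3] / [4] / [5]
  Insert 2 (step 6): P = [1, 2] / [4] / [5] / [6] / [7];  Q = [1, 2] / [3] / [4] / [5] / [6]
  Insert 3 (step 7): P = [1, 2, 3] / [4] / [5] / [6] / [7];  Q = [1, 2, 7] / [3] / [4] / [5] / [6]
Final shape: (3, 1, 1, 1, 1).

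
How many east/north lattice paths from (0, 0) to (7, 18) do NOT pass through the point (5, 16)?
Number of paths = 358606

Total paths from (0, 0) to (7, 18): C(25, 7) = 480700. Paths through (5, 16): (paths (0, 0) → (5, 16)) × (paths (5, 16) → (7, 18)) = C(21, 5) · C(4, 2) = 20349 · 6 = 122094. Avoidance count = 480700 − 122094 = 358606.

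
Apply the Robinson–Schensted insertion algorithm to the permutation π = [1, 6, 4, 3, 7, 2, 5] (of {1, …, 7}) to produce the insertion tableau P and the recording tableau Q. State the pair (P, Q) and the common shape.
P = [1, 2, 5] / [3, 7] / [4] / [6];  Q = [1, 2, 5] / [3, 7] / [4] / [6];  common shape = (3, 2, 1, 1)

Row-insert the values π_1, π_2, … into P one at a time, bumping the leftmost entry strictly greater than the inserted value down to the next row. The recording tableau Q records, in position (i, j), the step at which that cell was added to P.
  Insert 1 (step 1): P = [1];  Q = [1]
  Insert 6 (step 2): P = [1, 6];  Q = [1, 2]
  Insert 4 (step 3): P = [1, 4] / [6];  Q = [1, 2] / [3]
  Insert 3 (step 4): P = [1, 3] / [4] / [6];  Q = [1, 2] / [3] / [4]
  Insert 7 (step 5): P = [1, 3, 7] / [4] / [6];  Q = [1, 2, 5] / [3] / [4]
  Insert 2 (step 6): P = [1, 2, 7] / [3] / [4] / [6];  Q = [1, 2, 5] / [3] / [4] / [6]
  Insert 5 (step 7): P = [1, 2, 5] / [3, 7] / [4] / [6];  Q = [1, 2, 5] / [3, 7] / [4] / [6]
Final shape: (3, 2, 1, 1).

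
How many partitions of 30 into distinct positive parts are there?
q(30) = 296

A partition into distinct parts is a strictly decreasing sequence summing to n. The recurrence d(n, m) = d(n, m−1) + d(n−m, m−1) (use part m at most once) with q(n) = d(n, n) gives q(30) = 296. (Euler's theorem: # distinct-part partitions = # odd-part partitions.)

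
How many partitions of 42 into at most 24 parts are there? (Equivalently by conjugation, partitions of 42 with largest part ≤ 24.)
p(42, parts ≤ 24) = 51962

Use the recurrence p(n, m) = p(n, m−1) + p(n−m, m): either the largest part is < m (count p(n, m−1)) or the largest part is exactly m (remove one copy of m, count p(n−m, m)). With p(0, ·) = 1 this gives p(42, parts ≤ 24) = 51962. (By conjugating Young diagrams, this also counts partitions of 42 into at most 24 parts.)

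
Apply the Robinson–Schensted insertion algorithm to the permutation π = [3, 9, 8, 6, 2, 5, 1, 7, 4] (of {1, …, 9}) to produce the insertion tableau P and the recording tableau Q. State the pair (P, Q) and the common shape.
P = [1, 4, 7] / [2, 5] / [3, 6] / [8] / [9];  Q = [1, 2, 8] / [3, 6] / [4, 9] / [5] / [7];  common shape = (3, 2, 2, 1, 1)

Row-insert the values π_1, π_2, … into P one at a time, bumping the leftmost entry strictly greater than the inserted value down to the next row. The recording tableau Q records, in position (i, j), the step at which that cell was added to P.
  Insert 3 (step 1): P = [3];  Q = [1]
  Insert 9 (step 2): P = [3, 9];  Q = [1, 2]
  Insert 8 (step 3): P = [3, 8] / [9];  Q = [1, 2] / [3]
  Insert 6 (step 4): P = [3, 6] / [8] / [9];  Q = [1, 2] / [3] / [4]
  Insert 2 (step 5): P = [2, 6] / [3] / [8] / [9];  Q = [1, 2] / [3] / [4] / [5]
  Insert 5 (step 6): P = [2, 5] / [3, 6] / [8] / [9];  Q = [1, 2] / [3, 6] / [4] / [5]
  Insert 1 (step 7): P = [1, 5] / [2, 6] / [3] / [8] / [9];  Q = [1, 2] / [3, 6] / [4] / [5] / [7]
  Insert 7 (step 8): P = [1, 5, 7] / [2, 6] / [3] / [8] / [9];  Q = [1, 2, 8] / [3, 6] / [4] / [5] / [7]
  Insert 4 (step 9): P = [1, 4, 7] / [2, 5] / [3, 6] / [8] / [9];  Q = [1, 2, 8] / [3, 6] / [4, 9] / [5] / [7]
Final shape: (3, 2, 2, 1, 1).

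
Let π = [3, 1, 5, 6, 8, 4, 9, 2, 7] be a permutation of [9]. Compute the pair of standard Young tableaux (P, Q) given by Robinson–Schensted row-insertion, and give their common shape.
P = [1, 2, 6, 7, 9] / [3, 4, 8] / [5];  Q = [1, 3, 4, 5, 7] / [2, 6, 9] / [8];  common shape = (5, 3, 1)

Row-insert the values π_1, π_2, … into P one at a time, bumping the leftmost entry strictly greater than the inserted value down to the next row. The recording tableau Q records, in position (i, j), the step at which that cell was added to P.
  Insert 3 (step 1): P = [3];  Q = [1]
  Insert 1 (step 2): P = [1] / [3];  Q = [1] / [2]
  Insert 5 (step 3): P = [1, 5] / [3];  Q = [1, 3] / [2]
  Insert 6 (step 4): P = [1, 5, 6] / [3];  Q = [1, 3, 4] / [2]
  Insert 8 (step 5): P = [1, 5, 6, 8] / [3];  Q = [1, 3, 4, 5] / [2]
  Insert 4 (step 6): P = [1, 4, 6, 8] / [3, 5];  Q = [1, 3, 4, 5] / [2, 6]
  Insert 9 (step 7): P = [1, 4, 6, 8, 9] / [3, 5];  Q = [1, 3, 4, 5, 7] / [2, 6]
  Insert 2 (step 8): P = [1, 2, 6, 8, 9] / [3, 4] / [5];  Q = [1, 3, 4, 5, 7] / [2, 6] / [8]
  Insert 7 (step 9): P = [1, 2, 6, 7, 9] / [3, 4, 8] / [5];  Q = [1, 3, 4, 5, 7] / [2, 6, 9] / [8]
Final shape: (5, 3, 1).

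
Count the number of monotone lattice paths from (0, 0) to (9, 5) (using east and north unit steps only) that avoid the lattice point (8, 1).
Number of paths = 1957

Total paths from (0, 0) to (9, 5): C(14, 9) = 2002. Paths through (8, 1): (paths (0, 0) → (8, 1)) × (paths (8, 1) → (9, 5)) = C(9, 8) · C(5, 1) = 9 · 5 = 45. Avoidance count = 2002 − 45 = 1957.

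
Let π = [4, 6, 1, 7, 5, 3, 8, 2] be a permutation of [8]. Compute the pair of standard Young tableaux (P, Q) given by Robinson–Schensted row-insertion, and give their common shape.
P = [1, 2, 7, 8] / [3, 5] / [4] / [6];  Q = [1, 2, 4, 7] / [3, 5] / [6] / [8];  common shape = (4, 2, 1, 1)

Row-insert the values π_1, π_2, … into P one at a time, bumping the leftmost entry strictly greater than the inserted value down to the next row. The recording tableau Q records, in position (i, j), the step at which that cell was added to P.
  Insert 4 (step 1): P = [4];  Q = [1]
  Insert 6 (step 2): P = [4, 6];  Q = [1, 2]
  Insert 1 (step 3): P = [1, 6] / [4];  Q = [1, 2] / [3]
  Insert 7 (step 4): P = [1, 6, 7] / [4];  Q = [1, 2, 4] / [3]
  Insert 5 (step 5): P = [1, 5, 7] / [4, 6];  Q = [1, 2, 4] / [3, 5]
  Insert 3 (step 6): P = [1, 3, 7] / [4, 5] / [6];  Q = [1, 2, 4] / [3, 5] / [6]
  Insert 8 (step 7): P = [1, 3, 7, 8] / [4, 5] / [6];  Q = [1, 2, 4, 7] / [3, 5] / [6]
  Insert 2 (step 8): P = [1, 2, 7, 8] / [3, 5] / [4] / [6];  Q = [1, 2, 4, 7] / [3, 5] / [6] / [8]
Final shape: (4, 2, 1, 1).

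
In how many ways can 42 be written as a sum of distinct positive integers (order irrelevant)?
q(42) = 1426

A partition into distinct parts is a strictly decreasing sequence summing to n. The recurrence d(n, m) = d(n, m−1) + d(n−m, m−1) (use part m at most once) with q(n) = d(n, n) gives q(42) = 1426. (Euler's theorem: # distinct-part partitions = # odd-part partitions.)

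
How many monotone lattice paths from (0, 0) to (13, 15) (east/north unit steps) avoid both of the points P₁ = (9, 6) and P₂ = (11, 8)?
Number of paths = 32223713

Inclusion–exclusion. Total paths: C(28, 13) = 37442160. Through P₁: C(15, 9)·C(13, 4) = 3578575. Through P₂: C(19, 11)·C(9, 2) = 2720952. Since P₁ is strictly southwest of P₂, a monotone path through both must visit P₁ then P₂; paths through both = C(15, 9)·C(4, 2)·C(9, 2) = 1081080. Avoid both = 37442160 − 3578575 − 2720952 + 1081080 = 32223713.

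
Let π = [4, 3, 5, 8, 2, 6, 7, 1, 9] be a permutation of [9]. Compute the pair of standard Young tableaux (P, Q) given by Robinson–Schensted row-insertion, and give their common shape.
P = [1, 5, 6, 7, 9] / [2, 8] / [3] / [4];  Q = [1, 3, 4, 7, 9] / [2, 6] / [5] / [8];  common shape = (5, 2, 1, 1)

Row-insert the values π_1, π_2, … into P one at a time, bumping the leftmost entry strictly greater than the inserted value down to the next row. The recording tableau Q records, in position (i, j), the step at which that cell was added to P.
  Insert 4 (step 1): P = [4];  Q = [1]
  Insert 3 (step 2): P = [3] / [4];  Q = [1] / [2]
  Insert 5 (step 3): P = [3, 5] / [4];  Q = [1, 3] / [2]
  Insert 8 (step 4): P = [3, 5, 8] / [4];  Q = [1, 3, 4] / [2]
  Insert 2 (step 5): P = [2, 5, 8] / [3] / [4];  Q = [1, 3, 4] / [2] / [5]
  Insert 6 (step 6): P = [2, 5, 6] / [3, 8] / [4];  Q = [1, 3, 4] / [2, 6] / [5]
  Insert 7 (step 7): P = [2, 5, 6, 7] / [3, 8] / [4];  Q = [1, 3, 4, 7] / [2, 6] / [5]
  Insert 1 (step 8): P = [1, 5, 6, 7] / [2, 8] / [3] / [4];  Q = [1, 3, 4, 7] / [2, 6] / [5] / [8]
  Insert 9 (step 9): P = [1, 5, 6, 7, 9] / [2, 8] / [3] / [4];  Q = [1, 3, 4, 7, 9] / [2, 6] / [5] / [8]
Final shape: (5, 2, 1, 1).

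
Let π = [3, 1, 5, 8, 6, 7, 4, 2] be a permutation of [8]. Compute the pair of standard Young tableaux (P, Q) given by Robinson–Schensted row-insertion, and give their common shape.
P = [1, 2, 6, 7] / [3, 4] / [5] / [8];  Q = [1, 3, 4, 6] / [2, 5] / [7] / [8];  common shape = (4, 2, 1, 1)

Row-insert the values π_1, π_2, … into P one at a time, bumping the leftmost entry strictly greater than the inserted value down to the next row. The recording tableau Q records, in position (i, j), the step at which that cell was added to P.
  Insert 3 (step 1): P = [3];  Q = [1]
  Insert 1 (step 2): P = [1] / [3];  Q = [1] / [2]
  Insert 5 (step 3): P = [1, 5] / [3];  Q = [1, 3] / [2]
  Insert 8 (step 4): P = [1, 5, 8] / [3];  Q = [1, 3, 4] / [2]
  Insert 6 (step 5): P = [1, 5, 6] / [3, 8];  Q = [1, 3, 4] / [2, 5]
  Insert 7 (step 6): P = [1, 5, 6, 7] / [3, 8];  Q = [1, 3, 4, 6] / [2, 5]
  Insert 4 (step 7): P = [1, 4, 6, 7] / [3, 5] / [8];  Q = [1, 3, 4, 6] / [2, 5] / [7]
  Insert 2 (step 8): P = [1, 2, 6, 7] / [3, 4] / [5] / [8];  Q = [1, 3, 4, 6] / [2, 5] / [7] / [8]
Final shape: (4, 2, 1, 1).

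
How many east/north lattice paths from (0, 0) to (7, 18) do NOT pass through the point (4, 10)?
Number of paths = 315535

Total paths from (0, 0) to (7, 18): C(25, 7) = 480700. Paths through (4, 10): (paths (0, 0) → (4, 10)) × (paths (4, 10) → (7, 18)) = C(14, 4) · C(11, 3) = 1001 · 165 = 165165. Avoidance count = 480700 − 165165 = 315535.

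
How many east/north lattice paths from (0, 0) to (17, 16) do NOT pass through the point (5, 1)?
Number of paths = 1062499950

Total paths from (0, 0) to (17, 16): C(33, 17) = 1166803110. Paths through (5, 1): (paths (0, 0) → (5, 1)) × (paths (5, 1) → (17, 16)) = C(6, 5) · C(27, 12) = 6 · 17383860 = 104303160. Avoidance count = 1166803110 − 104303160 = 1062499950.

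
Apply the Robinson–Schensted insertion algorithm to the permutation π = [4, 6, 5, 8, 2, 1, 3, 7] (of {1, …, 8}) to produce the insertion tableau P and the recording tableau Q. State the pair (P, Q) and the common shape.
P = [1, 3, 7] / [2, 5, 8] / [4] / [6];  Q = [1, 2, 4] / [3, 7, 8] / [5] / [6];  common shape = (3, 3, 1, 1)

Row-insert the values π_1, π_2, … into P one at a time, bumping the leftmost entry strictly greater than the inserted value down to the next row. The recording tableau Q records, in position (i, j), the step at which that cell was added to P.
  Insert 4 (step 1): P = [4];  Q = [1]
  Insert 6 (step 2): P = [4, 6];  Q = [1, 2]
  Insert 5 (step 3): P = [4, 5] / [6];  Q = [1, 2] / [3]
  Insert 8 (step 4): P = [4, 5, 8] / [6];  Q = [1, 2, 4] / [3]
  Insert 2 (step 5): P = [2, 5, 8] / [4] / [6];  Q = [1, 2, 4] / [3] / [5]
  Insert 1 (step 6): P = [1, 5, 8] / [2] / [4] / [6];  Q = [1, 2, 4] / [3] / [5] / [6]
  Insert 3 (step 7): P = [1, 3, 8] / [2, 5] / [4] / [6];  Q = [1, 2, 4] / [3, 7] / [5] / [6]
  Insert 7 (step 8): P = [1, 3, 7] / [2, 5, 8] / [4] / [6];  Q = [1, 2, 4] / [3, 7, 8] / [5] / [6]
Final shape: (3, 3, 1, 1).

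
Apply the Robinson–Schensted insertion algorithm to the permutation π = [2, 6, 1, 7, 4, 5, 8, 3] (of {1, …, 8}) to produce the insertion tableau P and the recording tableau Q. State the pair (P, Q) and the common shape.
P = [1, 3, 5, 8] / [2, 4, 7] / [6];  Q = [1, 2, 4, 7] / [3, 5, 6] / [8];  common shape = (4, 3, 1)

Row-insert the values π_1, π_2, … into P one at a time, bumping the leftmost entry strictly greater than the inserted value down to the next row. The recording tableau Q records, in position (i, j), the step at which that cell was added to P.
  Insert 2 (step 1): P = [2];  Q = [1]
  Insert 6 (step 2): P = [2, 6];  Q = [1, 2]
  Insert 1 (step 3): P = [1, 6] / [2];  Q = [1, 2] / [3]
  Insert 7 (step 4): P = [1, 6, 7] / [2];  Q = [1, 2, 4] / [3]
  Insert 4 (step 5): P = [1, 4, 7] / [2, 6];  Q = [1, 2, 4] / [3, 5]
  Insert 5 (step 6): P = [1, 4, 5] / [2, 6, 7];  Q = [1, 2, 4] / [3, 5, 6]
  Insert 8 (step 7): P = [1, 4, 5, 8] / [2, 6, 7];  Q = [1, 2, 4, 7] / [3, 5, 6]
  Insert 3 (step 8): P = [1, 3, 5, 8] / [2, 4, 7] / [6];  Q = [1, 2, 4, 7] / [3, 5, 6] / [8]
Final shape: (4, 3, 1).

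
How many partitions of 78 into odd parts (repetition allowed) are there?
p_odd(78) = 64234

Enumerate partitions using only odd parts via the recurrence o(n, m) = o(n, m−2) + o(n−m, m) over odd m, starting from the largest odd part ≤ n. This gives p_odd(78) = 64234. (Euler's theorem: equals the count of distinct-part partitions.)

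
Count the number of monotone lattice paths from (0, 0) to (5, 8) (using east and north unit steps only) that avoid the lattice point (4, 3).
Number of paths = 1077

Total paths from (0, 0) to (5, 8): C(13, 5) = 1287. Paths through (4, 3): (paths (0, 0) → (4, 3)) × (paths (4, 3) → (5, 8)) = C(7, 4) · C(6, 1) = 35 · 6 = 210. Avoidance count = 1287 − 210 = 1077.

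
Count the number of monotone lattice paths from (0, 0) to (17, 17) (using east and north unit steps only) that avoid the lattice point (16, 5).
Number of paths = 2333341683

Total paths from (0, 0) to (17, 17): C(34, 17) = 2333606220. Paths through (16, 5): (paths (0, 0) → (16, 5)) × (paths (16, 5) → (17, 17)) = C(21, 16) · C(13, 1) = 20349 · 13 = 264537. Avoidance count = 2333606220 − 264537 = 2333341683.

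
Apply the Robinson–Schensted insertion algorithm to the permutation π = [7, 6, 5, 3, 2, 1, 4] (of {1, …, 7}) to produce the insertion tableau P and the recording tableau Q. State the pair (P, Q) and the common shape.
P = [1, 4] / [2] / [3] / [5] / [6] / [7];  Q = [1, 7] / [2] / [3] / [4] / [5] / [6];  common shape = (2, 1, 1, 1, 1, 1)

Row-insert the values π_1, π_2, … into P one at a time, bumping the leftmost entry strictly greater than the inserted value down to the next row. The recording tableau Q records, in position (i, j), the step at which that cell was added to P.
  Insert 7 (step 1): P = [7];  Q = [1]
  Insert 6 (step 2): P = [6] / [7];  Q = [1] / [2]
  Insert 5 (step 3): P = [5] / [6] / [7];  Q = [1] / [2] / [3]
  Insert 3 (step 4): P = [3] / [5] / [6] / [7];  Q = [1] / [2] / [3] / [4]
  Insert 2 (step 5): P = [2] / [3] / [5] / [6] / [7];  Q = [1] / [2] / [3] / [4] / [5]
  Insert 1 (step 6): P = [1] / [2] / [3] / [5] / [6] / [7];  Q = [1] / [2] / [3] / [4] / [5] / [6]
  Insert 4 (step 7): P = [1, 4] / [2] / [3] / [5] / [6] / [7];  Q = [1, 7] / [2] / [3] / [4] / [5] / [6]
Final shape: (2, 1, 1, 1, 1, 1).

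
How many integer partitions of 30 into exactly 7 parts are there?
p(30, 7 parts) = 618

Partitions of n into exactly k parts are in bijection with partitions of n − k into at most k parts (subtract 1 from each part). So p(30, exactly 7) = p(23, parts ≤ 7). Computing via the recurrence p(m, j) = p(m, j−1) + p(m−j, j) gives 618.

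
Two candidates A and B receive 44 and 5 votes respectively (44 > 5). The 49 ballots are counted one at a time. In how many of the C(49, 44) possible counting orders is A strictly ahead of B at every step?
Strict-lead orderings = 1517724

Total orderings of the 49 votes with 44 for A: C(49, 44) = 1906884. By the Bertrand ballot formula (Cycle Lemma / reflection principle), the number of orderings in which A is strictly ahead of B throughout is (p − q)/(p + q) · C(p + q, p) = (44 − 5)/(44 + 5) · 1906884 = 1517724.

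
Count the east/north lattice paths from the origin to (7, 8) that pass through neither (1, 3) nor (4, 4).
Number of paths = 2697

Inclusion–exclusion. Total paths: C(15, 7) = 6435. Through P₁: C(4, 1)·C(11, 6) = 1848. Through P₂: C(8, 4)·C(7, 3) = 2450. Since P₁ is strictly southwest of P₂, a monotone path through both must visit P₁ then P₂; paths through both = C(4, 1)·C(4, 3)·C(7, 3) = 560. Avoid both = 6435 − 1848 − 2450 + 560 = 2697.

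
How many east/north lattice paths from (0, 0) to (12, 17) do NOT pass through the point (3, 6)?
Number of paths = 37787295

Total paths from (0, 0) to (12, 17): C(29, 12) = 51895935. Paths through (3, 6): (paths (0, 0) → (3, 6)) × (paths (3, 6) → (12, 17)) = C(9, 3) · C(20, 9) = 84 · 167960 = 14108640. Avoidance count = 51895935 − 14108640 = 37787295.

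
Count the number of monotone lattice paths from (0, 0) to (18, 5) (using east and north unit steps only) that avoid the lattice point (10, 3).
Number of paths = 20779

Total paths from (0, 0) to (18, 5): C(23, 18) = 33649. Paths through (10, 3): (paths (0, 0) → (10, 3)) × (paths (10, 3) → (18, 5)) = C(13, 10) · C(10, 8) = 286 · 45 = 12870. Avoidance count = 33649 − 12870 = 20779.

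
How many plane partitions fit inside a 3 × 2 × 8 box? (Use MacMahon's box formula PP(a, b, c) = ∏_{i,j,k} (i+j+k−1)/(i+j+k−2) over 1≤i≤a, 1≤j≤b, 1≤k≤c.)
PP(3, 2, 8) = 9075

Evaluate the triple product over i = 1..3, j = 1..2, k = 1..8. The factors are (2/1) · (3/2) · (4/3) · (5/4) · (6/5) · (7/6) · (8/7) · (9/8) · … (48 factors total). The numerators and denominators telescope so the product is an integer; carrying out the multiplication exactly gives PP(3, 2, 8) = 9075.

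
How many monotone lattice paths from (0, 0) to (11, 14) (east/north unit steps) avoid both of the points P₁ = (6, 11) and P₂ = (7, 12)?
Number of paths = 3379804

Inclusion–exclusion. Total paths: C(25, 11) = 4457400. Through P₁: C(17, 6)·C(8, 5) = 693056. Through P₂: C(19, 7)·C(6, 4) = 755820. Since P₁ is strictly southwest of P₂, a monotone path through both must visit P₁ then P₂; paths through both = C(17, 6)·C(2, 1)·C(6, 4) = 371280. Avoid both = 4457400 − 693056 − 755820 + 371280 = 3379804.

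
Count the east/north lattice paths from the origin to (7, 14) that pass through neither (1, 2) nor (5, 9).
Number of paths = 39336

Inclusion–exclusion. Total paths: C(21, 7) = 116280. Through P₁: C(3, 1)·C(18, 6) = 55692. Through P₂: C(14, 5)·C(7, 2) = 42042. Since P₁ is strictly southwest of P₂, a monotone path through both must visit P₁ then P₂; paths through both = C(3, 1)·C(11, 4)·C(7, 2) = 20790. Avoid both = 116280 − 55692 − 42042 + 20790 = 39336.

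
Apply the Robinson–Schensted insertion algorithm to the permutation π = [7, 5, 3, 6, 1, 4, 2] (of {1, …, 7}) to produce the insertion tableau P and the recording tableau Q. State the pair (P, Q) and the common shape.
P = [1, 2] / [3, 4] / [5, 6] / [7];  Q = [1, 4] / [2, 6] / [3, 7] / [5];  common shape = (2, 2, 2, 1)

Row-insert the values π_1, π_2, … into P one at a time, bumping the leftmost entry strictly greater than the inserted value down to the next row. The recording tableau Q records, in position (i, j), the step at which that cell was added to P.
  Insert 7 (step 1): P = [7];  Q = [1]
  Insert 5 (step 2): P = [5] / [7];  Q = [1] / [2]
  Insert 3 (step 3): P = [3] / [5] / [7];  Q = [1] / [2] / [3]
  Insert 6 (step 4): P = [3, 6] / [5] / [7];  Q = [1, 4] / [2] / [3]
  Insert 1 (step 5): P = [1, 6] / [3] / [5] / [7];  Q = [1, 4] / [2] / [3] / [5]
  Insert 4 (step 6): P = [1, 4] / [3, 6] / [5] / [7];  Q = [1, 4] / [2, 6] / [3] / [5]
  Insert 2 (step 7): P = [1, 2] / [3, 4] / [5, 6] / [7];  Q = [1, 4] / [2, 6] / [3, 7] / [5]
Final shape: (2, 2, 2, 1).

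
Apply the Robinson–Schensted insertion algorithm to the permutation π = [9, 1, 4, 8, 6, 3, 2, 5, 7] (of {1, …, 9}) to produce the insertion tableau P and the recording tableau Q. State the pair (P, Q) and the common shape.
P = [1, 2, 5, 7] / [3, 6] / [4] / [8] / [9];  Q = [1, 3, 4, 9] / [2, 8] / [5] / [6] / [7];  common shape = (4, 2, 1, 1, 1)

Row-insert the values π_1, π_2, … into P one at a time, bumping the leftmost entry strictly greater than the inserted value down to the next row. The recording tableau Q records, in position (i, j), the step at which that cell was added to P.
  Insert 9 (step 1): P = [9];  Q = [1]
  Insert 1 (step 2): P = [1] / [9];  Q = [1] / [2]
  Insert 4 (step 3): P = [1, 4] / [9];  Q = [1, 3] / [2]
  Insert 8 (step 4): P = [1, 4, 8] / [9];  Q = [1, 3, 4] / [2]
  Insert 6 (step 5): P = [1, 4, 6] / [8] / [9];  Q = [1, 3, 4] / [2] / [5]
  Insert 3 (step 6): P = [1, 3, 6] / [4] / [8] / [9];  Q = [1, 3, 4] / [2] / [5] / [6]
  Insert 2 (step 7): P = [1, 2, 6] / [3] / [4] / [8] / [9];  Q = [1, 3, 4] / [2] / [5] / [6] / [7]
  Insert 5 (step 8): P = [1, 2, 5] / [3, 6] / [4] / [8] / [9];  Q = [1, 3, 4] / [2, 8] / [5] / [6] / [7]
  Insert 7 (step 9): P = [1, 2, 5, 7] / [3, 6] / [4] / [8] / [9];  Q = [1, 3, 4, 9] / [2, 8] / [5] / [6] / [7]
Final shape: (4, 2, 1, 1, 1).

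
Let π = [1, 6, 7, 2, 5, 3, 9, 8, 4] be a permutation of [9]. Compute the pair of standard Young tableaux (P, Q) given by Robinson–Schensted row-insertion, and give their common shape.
P = [1, 2, 3, 4] / [5, 7, 8] / [6, 9];  Q = [1, 2, 3, 7] / [4, 5, 8] / [6, 9];  common shape = (4, 3, 2)

Row-insert the values π_1, π_2, … into P one at a time, bumping the leftmost entry strictly greater than the inserted value down to the next row. The recording tableau Q records, in position (i, j), the step at which that cell was added to P.
  Insert 1 (step 1): P = [1];  Q = [1]
  Insert 6 (step 2): P = [1, 6];  Q = [1, 2]
  Insert 7 (step 3): P = [1, 6, 7];  Q = [1, 2, 3]
  Insert 2 (step 4): P = [1, 2, 7] / [6];  Q = [1, 2, 3] / [4]
  Insert 5 (step 5): P = [1, 2, 5] / [6, 7];  Q = [1, 2, 3] / [4, 5]
  Insert 3 (step 6): P = [1, 2, 3] / [5, 7] / [6];  Q = [1, 2, 3] / [4, 5] / [6]
  Insert 9 (step 7): P = [1, 2, 3, 9] / [5, 7] / [6];  Q = [1, 2, 3, 7] / [4, 5] / [6]
  Insert 8 (step 8): P = [1, 2, 3, 8] / [5, 7, 9] / [6];  Q = [1, 2, 3, 7] / [4, 5, 8] / [6]
  Insert 4 (step 9): P = [1, 2, 3, 4] / [5, 7, 8] / [6, 9];  Q = [1, 2, 3, 7] / [4, 5, 8] / [6, 9]
Final shape: (4, 3, 2).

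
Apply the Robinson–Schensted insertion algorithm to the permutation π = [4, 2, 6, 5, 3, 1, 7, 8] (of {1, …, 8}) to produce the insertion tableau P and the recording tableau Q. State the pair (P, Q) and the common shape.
P = [1, 3, 7, 8] / [2, 5] / [4] / [6];  Q = [1, 3, 7, 8] / [2, 4] / [5] / [6];  common shape = (4, 2, 1, 1)

Row-insert the values π_1, π_2, … into P one at a time, bumping the leftmost entry strictly greater than the inserted value down to the next row. The recording tableau Q records, in position (i, j), the step at which that cell was added to P.
  Insert 4 (step 1): P = [4];  Q = [1]
  Insert 2 (step 2): P = [2] / [4];  Q = [1] / [2]
  Insert 6 (step 3): P = [2, 6] / [4];  Q = [1, 3] / [2]
  Insert 5 (step 4): P = [2, 5] / [4, 6];  Q = [1, 3] / [2, 4]
  Insert 3 (step 5): P = [2, 3] / [4, 5] / [6];  Q = [1, 3] / [2, 4] / [5]
  Insert 1 (step 6): P = [1, 3] / [2, 5] / [4] / [6];  Q = [1, 3] / [2, 4] / [5] / [6]
  Insert 7 (step 7): P = [1, 3, 7] / [2, 5] / [4] / [6];  Q = [1, 3, 7] / [2, 4] / [5] / [6]
  Insert 8 (step 8): P = [1, 3, 7, 8] / [2, 5] / [4] / [6];  Q = [1, 3, 7, 8] / [2, 4] / [5] / [6]
Final shape: (4, 2, 1, 1).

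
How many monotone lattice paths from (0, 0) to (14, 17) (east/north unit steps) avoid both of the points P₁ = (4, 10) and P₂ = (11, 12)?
Number of paths = 172016725

Inclusion–exclusion. Total paths: C(31, 14) = 265182525. Through P₁: C(14, 4)·C(17, 10) = 19467448. Through P₂: C(23, 11)·C(8, 3) = 75716368. Since P₁ is strictly southwest of P₂, a monotone path through both must visit P₁ then P₂; paths through both = C(14, 4)·C(9, 7)·C(8, 3) = 2018016. Avoid both = 265182525 − 19467448 − 75716368 + 2018016 = 172016725.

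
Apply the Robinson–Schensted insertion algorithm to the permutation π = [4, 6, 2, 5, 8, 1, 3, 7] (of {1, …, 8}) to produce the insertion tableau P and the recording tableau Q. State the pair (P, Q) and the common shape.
P = [1, 3, 7] / [2, 5, 8] / [4, 6];  Q = [1, 2, 5] / [3, 4, 8] / [6, 7];  common shape = (3, 3, 2)

Row-insert the values π_1, π_2, … into P one at a time, bumping the leftmost entry strictly greater than the inserted value down to the next row. The recording tableau Q records, in position (i, j), the step at which that cell was added to P.
  Insert 4 (step 1): P = [4];  Q = [1]
  Insert 6 (step 2): P = [4, 6];  Q = [1, 2]
  Insert 2 (step 3): P = [2, 6] / [4];  Q = [1, 2] / [3]
  Insert 5 (step 4): P = [2, 5] / [4, 6];  Q = [1, 2] / [3, 4]
  Insert 8 (step 5): P = [2, 5, 8] / [4, 6];  Q = [1, 2, 5] / [3, 4]
  Insert 1 (step 6): P = [1, 5, 8] / [2, 6] / [4];  Q = [1, 2, 5] / [3, 4] / [6]
  Insert 3 (step 7): P = [1, 3, 8] / [2, 5] / [4, 6];  Q = [1, 2, 5] / [3, 4] / [6, 7]
  Insert 7 (step 8): P = [1, 3, 7] / [2, 5, 8] / [4, 6];  Q = [1, 2, 5] / [3, 4, 8] / [6, 7]
Final shape: (3, 3, 2).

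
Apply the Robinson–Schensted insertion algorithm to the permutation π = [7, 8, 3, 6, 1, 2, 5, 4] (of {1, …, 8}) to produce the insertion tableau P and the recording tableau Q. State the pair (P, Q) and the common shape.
P = [1, 2, 4] / [3, 5] / [6, 8] / [7];  Q = [1, 2, 7] / [3, 4] / [5, 6] / [8];  common shape = (3, 2, 2, 1)

Row-insert the values π_1, π_2, … into P one at a time, bumping the leftmost entry strictly greater than the inserted value down to the next row. The recording tableau Q records, in position (i, j), the step at which that cell was added to P.
  Insert 7 (step 1): P = [7];  Q = [1]
  Insert 8 (step 2): P = [7, 8];  Q = [1, 2]
  Insert 3 (step 3): P = [3, 8] / [7];  Q = [1, 2] / [3]
  Insert 6 (step 4): P = [3, 6] / [7, 8];  Q = [1, 2] / [3, 4]
  Insert 1 (step 5): P = [1, 6] / [3, 8] / [7];  Q = [1, 2] / [3, 4] / [5]
  Insert 2 (step 6): P = [1, 2] / [3, 6] / [7, 8];  Q = [1, 2] / [3, 4] / [5, 6]
  Insert 5 (step 7): P = [1, 2, 5] / [3, 6] / [7, 8];  Q = [1, 2, 7] / [3, 4] / [5, 6]
  Insert 4 (step 8): P = [1, 2, 4] / [3, 5] / [6, 8] / [7];  Q = [1, 2, 7] / [3, 4] / [5, 6] / [8]
Final shape: (3, 2, 2, 1).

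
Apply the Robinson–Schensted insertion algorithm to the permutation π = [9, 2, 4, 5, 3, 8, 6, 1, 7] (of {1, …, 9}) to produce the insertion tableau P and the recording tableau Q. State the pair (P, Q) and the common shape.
P = [1, 3, 5, 6, 7] / [2, 8] / [4] / [9];  Q = [1, 3, 4, 6, 9] / [2, 7] / [5] / [8];  common shape = (5, 2, 1, 1)

Row-insert the values π_1, π_2, … into P one at a time, bumping the leftmost entry strictly greater than the inserted value down to the next row. The recording tableau Q records, in position (i, j), the step at which that cell was added to P.
  Insert 9 (step 1): P = [9];  Q = [1]
  Insert 2 (step 2): P = [2] / [9];  Q = [1] / [2]
  Insert 4 (step 3): P = [2, 4] / [9];  Q = [1, 3] / [2]
  Insert 5 (step 4): P = [2, 4, 5] / [9];  Q = [1, 3, 4] / [2]
  Insert 3 (step 5): P = [2, 3, 5] / [4] / [9];  Q = [1, 3, 4] / [2] / [5]
  Insert 8 (step 6): P = [2, 3, 5, 8] / [4] / [9];  Q = [1, 3, 4, 6] / [2] / [5]
  Insert 6 (step 7): P = [2, 3, 5, 6] / [4, 8] / [9];  Q = [1, 3, 4, 6] / [2, 7] / [5]
  Insert 1 (step 8): P = [1, 3, 5, 6] / [2, 8] / [4] / [9];  Q = [1, 3, 4, 6] / [2, 7] / [5] / [8]
  Insert 7 (step 9): P = [1, 3, 5, 6, 7] / [2, 8] / [4] / [9];  Q = [1, 3, 4, 6, 9] / [2, 7] / [5] / [8]
Final shape: (5, 2, 1, 1).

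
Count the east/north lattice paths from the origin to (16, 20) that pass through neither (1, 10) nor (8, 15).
Number of paths = 6652093976

Inclusion–exclusion. Total paths: C(36, 16) = 7307872110. Through P₁: C(11, 1)·C(25, 15) = 35956360. Through P₂: C(23, 8)·C(13, 8) = 631034118. Since P₁ is strictly southwest of P₂, a monotone path through both must visit P₁ then P₂; paths through both = C(11, 1)·C(12, 7)·C(13, 8) = 11212344. Avoid both = 7307872110 − 35956360 − 631034118 + 11212344 = 6652093976.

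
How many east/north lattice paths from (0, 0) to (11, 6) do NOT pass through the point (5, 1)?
Number of paths = 9604

Total paths from (0, 0) to (11, 6): C(17, 11) = 12376. Paths through (5, 1): (paths (0, 0) → (5, 1)) × (paths (5, 1) → (11, 6)) = C(6, 5) · C(11, 6) = 6 · 462 = 2772. Avoidance count = 12376 − 2772 = 9604.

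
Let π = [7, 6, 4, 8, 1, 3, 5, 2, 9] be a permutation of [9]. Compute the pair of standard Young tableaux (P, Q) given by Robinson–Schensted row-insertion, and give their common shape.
P = [1, 2, 5, 9] / [3, 8] / [4] / [6] / [7];  Q = [1, 4, 7, 9] / [2, 6] / [3] / [5] / [8];  common shape = (4, 2, 1, 1, 1)

Row-insert the values π_1, π_2, … into P one at a time, bumping the leftmost entry strictly greater than the inserted value down to the next row. The recording tableau Q records, in position (i, j), the step at which that cell was added to P.
  Insert 7 (step 1): P = [7];  Q = [1]
  Insert 6 (step 2): P = [6] / [7];  Q = [1] / [2]
  Insert 4 (step 3): P = [4] / [6] / [7];  Q = [1] / [2] / [3]
  Insert 8 (step 4): P = [4, 8] / [6] / [7];  Q = [1, 4] / [2] / [3]
  Insert 1 (step 5): P = [1, 8] / [4] / [6] / [7];  Q = [1, 4] / [2] / [3] / [5]
  Insert 3 (step 6): P = [1, 3] / [4, 8] / [6] / [7];  Q = [1, 4] / [2, 6] / [3] / [5]
  Insert 5 (step 7): P = [1, 3, 5] / [4, 8] / [6] / [7];  Q = [1, 4, 7] / [2, 6] / [3] / [5]
  Insert 2 (step 8): P = [1, 2, 5] / [3, 8] / [4] / [6] / [7];  Q = [1, 4, 7] / [2, 6] / [3] / [5] / [8]
  Insert 9 (step 9): P = [1, 2, 5, 9] / [3, 8] / [4] / [6] / [7];  Q = [1, 4, 7, 9] / [2, 6] / [3] / [5] / [8]
Final shape: (4, 2, 1, 1, 1).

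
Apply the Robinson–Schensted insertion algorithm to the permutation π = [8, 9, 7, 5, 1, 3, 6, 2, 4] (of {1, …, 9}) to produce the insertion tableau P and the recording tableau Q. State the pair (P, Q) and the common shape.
P = [1, 2, 4] / [3, 6] / [5, 9] / [7] / [8];  Q = [1, 2, 7] / [3, 6] / [4, 9] / [5] / [8];  common shape = (3, 2, 2, 1, 1)

Row-insert the values π_1, π_2, … into P one at a time, bumping the leftmost entry strictly greater than the inserted value down to the next row. The recording tableau Q records, in position (i, j), the step at which that cell was added to P.
  Insert 8 (step 1): P = [8];  Q = [1]
  Insert 9 (step 2): P = [8, 9];  Q = [1, 2]
  Insert 7 (step 3): P = [7, 9] / [8];  Q = [1, 2] / [3]
  Insert 5 (step 4): P = [5, 9] / [7] / [8];  Q = [1, 2] / [3] / [4]
  Insert 1 (step 5): P = [1, 9] / [5] / [7] / [8];  Q = [1, 2] / [3] / [4] / [5]
  Insert 3 (step 6): P = [1, 3] / [5, 9] / [7] / [8];  Q = [1, 2] / [3, 6] / [4] / [5]
  Insert 6 (step 7): P = [1, 3, 6] / [5, 9] / [7] / [8];  Q = [1, 2, 7] / [3, 6] / [4] / [5]
  Insert 2 (step 8): P = [1, 2, 6] / [3, 9] / [5] / [7] / [8];  Q = [1, 2, 7] / [3, 6] / [4] / [5] / [8]
  Insert 4 (step 9): P = [1, 2, 4] / [3, 6] / [5, 9] / [7] / [8];  Q = [1, 2, 7] / [3, 6] / [4, 9] / [5] / [8]
Final shape: (3, 2, 2, 1, 1).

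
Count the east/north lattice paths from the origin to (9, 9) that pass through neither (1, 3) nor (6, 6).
Number of paths = 22608

Inclusion–exclusion. Total paths: C(18, 9) = 48620. Through P₁: C(4, 1)·C(14, 8) = 12012. Through P₂: C(12, 6)·C(6, 3) = 18480. Since P₁ is strictly southwest of P₂, a monotone path through both must visit P₁ then P₂; paths through both = C(4, 1)·C(8, 5)·C(6, 3) = 4480. Avoid both = 48620 − 12012 − 18480 + 4480 = 22608.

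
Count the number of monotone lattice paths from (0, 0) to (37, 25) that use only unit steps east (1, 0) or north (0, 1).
Number of paths = 147405545359541742

A monotone lattice path from (0, 0) to (37, 25) consists of 37 east steps and 25 north steps in some order, so it is determined by which 37 of the 62 steps are east. The count is C(62, 37) = 147405545359541742.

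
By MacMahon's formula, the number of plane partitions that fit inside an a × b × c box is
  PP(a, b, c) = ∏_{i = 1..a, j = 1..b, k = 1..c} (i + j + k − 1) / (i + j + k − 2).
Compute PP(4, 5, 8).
PP(4, 5, 8) = 4789851066

Evaluate the triple product over i = 1..4, j = 1..5, k = 1..8. The factors are (2/1) · (3/2) · (4/3) · (5/4) · (6/5) · (7/6) · (8/7) · (9/8) · … (160 factors total). The numerators and denominators telescope so the product is an integer; carrying out the multiplication exactly gives PP(4, 5, 8) = 4789851066.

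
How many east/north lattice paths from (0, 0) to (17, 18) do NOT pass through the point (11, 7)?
Number of paths = 4143713826

Total paths from (0, 0) to (17, 18): C(35, 17) = 4537567650. Paths through (11, 7): (paths (0, 0) → (11, 7)) × (paths (11, 7) → (17, 18)) = C(18, 11) · C(17, 6) = 31824 · 12376 = 393853824. Avoidance count = 4537567650 − 393853824 = 4143713826.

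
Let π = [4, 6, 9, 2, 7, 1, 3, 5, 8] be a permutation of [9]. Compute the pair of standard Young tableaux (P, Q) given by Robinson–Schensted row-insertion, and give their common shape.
P = [1, 3, 5, 8] / [2, 6, 7] / [4, 9];  Q = [1, 2, 3, 9] / [4, 5, 8] / [6, 7];  common shape = (4, 3, 2)

Row-insert the values π_1, π_2, … into P one at a time, bumping the leftmost entry strictly greater than the inserted value down to the next row. The recording tableau Q records, in position (i, j), the step at which that cell was added to P.
  Insert 4 (step 1): P = [4];  Q = [1]
  Insert 6 (step 2): P = [4, 6];  Q = [1, 2]
  Insert 9 (step 3): P = [4, 6, 9];  Q = [1, 2, 3]
  Insert 2 (step 4): P = [2, 6, 9] / [4];  Q = [1, 2, 3] / [4]
  Insert 7 (step 5): P = [2, 6, 7] / [4, 9];  Q = [1, 2, 3] / [4, 5]
  Insert 1 (step 6): P = [1, 6, 7] / [2, 9] / [4];  Q = [1, 2, 3] / [4, 5] / [6]
  Insert 3 (step 7): P = [1, 3, 7] / [2, 6] / [4, 9];  Q = [1, 2, 3] / [4, 5] / [6, 7]
  Insert 5 (step 8): P = [1, 3, 5] / [2, 6, 7] / [4, 9];  Q = [1, 2, 3] / [4, 5, 8] / [6, 7]
  Insert 8 (step 9): P = [1, 3, 5, 8] / [2, 6, 7] / [4, 9];  Q = [1, 2, 3, 9] / [4, 5, 8] / [6, 7]
Final shape: (4, 3, 2).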